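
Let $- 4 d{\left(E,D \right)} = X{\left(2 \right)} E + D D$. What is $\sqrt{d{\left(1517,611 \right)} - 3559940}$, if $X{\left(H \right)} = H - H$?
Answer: $\frac{i \sqrt{14613081}}{2} \approx 1911.4 i$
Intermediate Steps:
$X{\left(H \right)} = 0$
$d{\left(E,D \right)} = - \frac{D^{2}}{4}$ ($d{\left(E,D \right)} = - \frac{0 E + D D}{4} = - \frac{0 + D^{2}}{4} = - \frac{D^{2}}{4}$)
$\sqrt{d{\left(1517,611 \right)} - 3559940} = \sqrt{- \frac{611^{2}}{4} - 3559940} = \sqrt{\left(- \frac{1}{4}\right) 373321 - 3559940} = \sqrt{- \frac{373321}{4} - 3559940} = \sqrt{- \frac{14613081}{4}} = \frac{i \sqrt{14613081}}{2}$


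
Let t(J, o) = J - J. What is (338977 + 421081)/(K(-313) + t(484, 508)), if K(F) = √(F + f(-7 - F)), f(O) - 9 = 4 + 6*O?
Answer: 380029*√6/48 ≈ 19393.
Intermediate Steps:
f(O) = 13 + 6*O (f(O) = 9 + (4 + 6*O) = 13 + 6*O)
K(F) = √(-29 - 5*F) (K(F) = √(F + (13 + 6*(-7 - F))) = √(F + (13 + (-42 - 6*F))) = √(F + (-29 - 6*F)) = √(-29 - 5*F))
t(J, o) = 0
(338977 + 421081)/(K(-313) + t(484, 508)) = (338977 + 421081)/(√(-29 - 5*(-313)) + 0) = 760058/(√(-29 + 1565) + 0) = 760058/(√1536 + 0) = 760058/(16*√6 + 0) = 760058/((16*√6)) = 760058*(√6/96) = 380029*√6/48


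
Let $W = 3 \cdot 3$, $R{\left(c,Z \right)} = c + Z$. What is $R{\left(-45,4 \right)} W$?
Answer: $-369$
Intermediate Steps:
$R{\left(c,Z \right)} = Z + c$
$W = 9$
$R{\left(-45,4 \right)} W = \left(4 - 45\right) 9 = \left(-41\right) 9 = -369$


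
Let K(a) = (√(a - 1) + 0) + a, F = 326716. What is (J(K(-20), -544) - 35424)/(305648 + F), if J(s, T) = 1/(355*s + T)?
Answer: -25757153587/459798346131 - 355*I*√21/38623061075004 ≈ -0.056018 - 4.212e-11*I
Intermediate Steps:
K(a) = a + √(-1 + a) (K(a) = (√(-1 + a) + 0) + a = √(-1 + a) + a = a + √(-1 + a))
J(s, T) = 1/(T + 355*s)
(J(K(-20), -544) - 35424)/(305648 + F) = (1/(-544 + 355*(-20 + √(-1 - 20))) - 35424)/(305648 + 326716) = (1/(-544 + 355*(-20 + √(-21))) - 35424)/632364 = (1/(-544 + 355*(-20 + I*√21)) - 35424)*(1/632364) = (1/(-544 + (-7100 + 355*I*√21)) - 35424)*(1/632364) = (1/(-7644 + 355*I*√21) - 35424)*(1/632364) = (-35424 + 1/(-7644 + 355*I*√21))*(1/632364) = -2952/52697 + 1/(632364*(-7644 + 355*I*√21))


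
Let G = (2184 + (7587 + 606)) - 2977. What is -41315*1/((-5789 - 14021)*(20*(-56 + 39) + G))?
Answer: 8263/27971720 ≈ 0.00029541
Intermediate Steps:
G = 7400 (G = (2184 + 8193) - 2977 = 10377 - 2977 = 7400)
-41315*1/((-5789 - 14021)*(20*(-56 + 39) + G)) = -41315*1/((-5789 - 14021)*(20*(-56 + 39) + 7400)) = -41315*(-1/(19810*(20*(-17) + 7400))) = -41315*(-1/(19810*(-340 + 7400))) = -41315/((-19810*7060)) = -41315/(-139858600) = -41315*(-1/139858600) = 8263/27971720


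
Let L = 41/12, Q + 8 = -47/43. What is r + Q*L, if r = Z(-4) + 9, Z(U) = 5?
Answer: -8807/516 ≈ -17.068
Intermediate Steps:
Q = -391/43 (Q = -8 - 47/43 = -391/43 ≈ -9.0930)
L = 41/12 (L = 41*(1/12) = 41/12 ≈ 3.4167)
r = 14 (r = 5 + 9 = 14)
r + Q*L = 14 - 391/43*41/12 = 14 - 16031/516 = -8807/516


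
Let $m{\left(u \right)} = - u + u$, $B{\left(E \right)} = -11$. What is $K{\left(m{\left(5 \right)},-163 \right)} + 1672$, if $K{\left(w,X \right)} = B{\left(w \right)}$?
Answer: $1661$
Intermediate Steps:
$m{\left(u \right)} = 0$
$K{\left(w,X \right)} = -11$
$K{\left(m{\left(5 \right)},-163 \right)} + 1672 = -11 + 1672 = 1661$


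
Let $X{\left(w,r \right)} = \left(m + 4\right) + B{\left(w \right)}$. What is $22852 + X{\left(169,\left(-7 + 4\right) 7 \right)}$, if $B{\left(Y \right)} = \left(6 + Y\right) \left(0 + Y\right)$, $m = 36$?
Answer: $52467$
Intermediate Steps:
$B{\left(Y \right)} = Y \left(6 + Y\right)$ ($B{\left(Y \right)} = \left(6 + Y\right) Y = Y \left(6 + Y\right)$)
$X{\left(w,r \right)} = 40 + w \left(6 + w\right)$ ($X{\left(w,r \right)} = \left(36 + 4\right) + w \left(6 + w\right) = 40 + w \left(6 + w\right)$)
$22852 + X{\left(169,\left(-7 + 4\right) 7 \right)} = 22852 + \left(40 + 169 \left(6 + 169\right)\right) = 22852 + \left(40 + 169 \cdot 175\right) = 22852 + \left(40 + 29575\right) = 22852 + 29615 = 52467$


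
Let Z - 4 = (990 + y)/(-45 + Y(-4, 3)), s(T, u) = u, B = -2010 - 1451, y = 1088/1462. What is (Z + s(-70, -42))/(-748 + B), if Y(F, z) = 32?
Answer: 63844/2352831 ≈ 0.027135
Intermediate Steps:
y = 32/43 (y = 1088*(1/1462) = 32/43 ≈ 0.74419)
B = -3461
Z = -40366/559 (Z = 4 + (990 + 32/43)/(-45 + 32) = 4 + (42602/43)/(-13) = 4 + (42602/43)*(-1/13) = 4 - 42602/559 = -40366/559 ≈ -72.211)
(Z + s(-70, -42))/(-748 + B) = (-40366/559 - 42)/(-748 - 3461) = -63844/559/(-4209) = -63844/559*(-1/4209) = 63844/2352831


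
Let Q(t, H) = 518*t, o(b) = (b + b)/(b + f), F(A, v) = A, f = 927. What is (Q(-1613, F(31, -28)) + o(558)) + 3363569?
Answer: 417125899/165 ≈ 2.5280e+6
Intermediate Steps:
o(b) = 2*b/(927 + b) (o(b) = (b + b)/(b + 927) = (2*b)/(927 + b) = 2*b/(927 + b))
(Q(-1613, F(31, -28)) + o(558)) + 3363569 = (518*(-1613) + 2*558/(927 + 558)) + 3363569 = (-835534 + 2*558/1485) + 3363569 = (-835534 + 2*558*(1/1485)) + 3363569 = (-835534 + 124/165) + 3363569 = -137862986/165 + 3363569 = 417125899/165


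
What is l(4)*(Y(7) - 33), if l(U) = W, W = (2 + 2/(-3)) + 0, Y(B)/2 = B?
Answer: -76/3 ≈ -25.333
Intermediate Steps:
Y(B) = 2*B
W = 4/3 (W = (2 + 2*(-⅓)) + 0 = (2 - ⅔) + 0 = 4/3 + 0 = 4/3 ≈ 1.3333)
l(U) = 4/3
l(4)*(Y(7) - 33) = 4*(2*7 - 33)/3 = 4*(14 - 33)/3 = (4/3)*(-19) = -76/3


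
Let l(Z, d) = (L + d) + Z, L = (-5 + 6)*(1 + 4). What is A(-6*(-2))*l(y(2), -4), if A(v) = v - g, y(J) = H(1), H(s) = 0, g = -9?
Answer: 21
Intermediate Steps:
L = 5 (L = 1*5 = 5)
y(J) = 0
l(Z, d) = 5 + Z + d (l(Z, d) = (5 + d) + Z = 5 + Z + d)
A(v) = 9 + v (A(v) = v - 1*(-9) = v + 9 = 9 + v)
A(-6*(-2))*l(y(2), -4) = (9 - 6*(-2))*(5 + 0 - 4) = (9 + 12)*1 = 21*1 = 21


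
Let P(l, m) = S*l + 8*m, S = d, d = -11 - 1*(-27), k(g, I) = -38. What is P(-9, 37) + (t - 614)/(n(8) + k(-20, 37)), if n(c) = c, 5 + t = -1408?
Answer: 6587/30 ≈ 219.57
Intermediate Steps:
t = -1413 (t = -5 - 1408 = -1413)
d = 16 (d = -11 + 27 = 16)
S = 16
P(l, m) = 8*m + 16*l (P(l, m) = 16*l + 8*m = 8*m + 16*l)
P(-9, 37) + (t - 614)/(n(8) + k(-20, 37)) = (8*37 + 16*(-9)) + (-1413 - 614)/(8 - 38) = (296 - 144) - 2027/(-30) = 152 - 2027*(-1/30) = 152 + 2027/30 = 6587/30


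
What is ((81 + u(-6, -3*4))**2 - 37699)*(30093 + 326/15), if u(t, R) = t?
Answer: -14488499354/15 ≈ -9.6590e+8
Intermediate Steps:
((81 + u(-6, -3*4))**2 - 37699)*(30093 + 326/15) = ((81 - 6)**2 - 37699)*(30093 + 326/15) = (75**2 - 37699)*(30093 + (1/15)*326) = (5625 - 37699)*(30093 + 326/15) = -32074*451721/15 = -14488499354/15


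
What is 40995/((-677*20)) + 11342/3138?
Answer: 2492837/4248852 ≈ 0.58671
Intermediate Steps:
40995/((-677*20)) + 11342/3138 = 40995/(-13540) + 11342*(1/3138) = 40995*(-1/13540) + 5671/1569 = -8199/2708 + 5671/1569 = 2492837/4248852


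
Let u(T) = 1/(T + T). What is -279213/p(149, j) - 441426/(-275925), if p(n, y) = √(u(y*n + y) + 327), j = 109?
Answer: 147142/91975 - 2792130*√3496578627/10692901 ≈ -15439.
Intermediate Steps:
u(T) = 1/(2*T)
p(n, y) = √(327 + 1/(2*(y + n*y))) (p(n, y) = √(1/(2*(y*n + y)) + 327) = √(1/(2*(n*y + y)) + 327) = √(1/(2*(y + n*y)) + 327) = √(327 + 1/(2*(y + n*y))))
-279213/p(149, j) - 441426/(-275925) = -279213*2/√(1308 + 2/(109*(1 + 149))) - 441426/(-275925) = -279213*2/√(1308 + 2*(1/109)/150) - 441426*(-1/275925) = -279213*2/√(1308 + 2*(1/109)*(1/150)) + 147142/91975 = -279213*2/√(1308 + 1/8175) + 147142/91975 = -279213*10*√3496578627/10692901 + 147142/91975 = -2792130*√3496578627/10692901 + 147142/91975 = 147142/91975 - 2792130*√3496578627/10692901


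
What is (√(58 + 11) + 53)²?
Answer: (53 + √69)² ≈ 3758.5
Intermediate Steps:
(√(58 + 11) + 53)² = (√69 + 53)² = (53 + √69)²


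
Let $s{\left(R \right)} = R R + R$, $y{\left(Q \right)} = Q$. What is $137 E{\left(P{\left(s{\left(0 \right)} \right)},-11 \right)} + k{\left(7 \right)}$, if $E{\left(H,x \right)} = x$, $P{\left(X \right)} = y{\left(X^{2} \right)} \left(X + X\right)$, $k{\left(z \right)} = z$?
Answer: $-1500$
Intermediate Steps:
$s{\left(R \right)} = R + R^{2}$ ($s{\left(R \right)} = R^{2} + R = R + R^{2}$)
$P{\left(X \right)} = 2 X^{3}$ ($P{\left(X \right)} = X^{2} \left(X + X\right) = X^{2} \cdot 2 X = 2 X^{3}$)
$137 E{\left(P{\left(s{\left(0 \right)} \right)},-11 \right)} + k{\left(7 \right)} = 137 \left(-11\right) + 7 = -1507 + 7 = -1500$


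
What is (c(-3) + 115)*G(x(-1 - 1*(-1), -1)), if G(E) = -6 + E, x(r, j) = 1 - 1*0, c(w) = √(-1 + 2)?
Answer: -580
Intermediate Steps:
c(w) = 1 (c(w) = √1 = 1)
x(r, j) = 1 (x(r, j) = 1 + 0 = 1)
(c(-3) + 115)*G(x(-1 - 1*(-1), -1)) = (1 + 115)*(-6 + 1) = 116*(-5) = -580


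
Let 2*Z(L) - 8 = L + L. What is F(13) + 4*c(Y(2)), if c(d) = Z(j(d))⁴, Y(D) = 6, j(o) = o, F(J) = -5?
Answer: 39995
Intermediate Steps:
Z(L) = 4 + L (Z(L) = 4 + (L + L)/2 = 4 + (2*L)/2 = 4 + L)
c(d) = (4 + d)⁴
F(13) + 4*c(Y(2)) = -5 + 4*(4 + 6)⁴ = -5 + 4*10⁴ = -5 + 4*10000 = -5 + 40000 = 39995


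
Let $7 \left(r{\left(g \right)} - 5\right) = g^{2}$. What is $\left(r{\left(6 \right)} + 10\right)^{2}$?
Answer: $\frac{19881}{49} \approx 405.73$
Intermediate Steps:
$r{\left(g \right)} = 5 + \frac{g^{2}}{7}$
$\left(r{\left(6 \right)} + 10\right)^{2} = \left(\left(5 + \frac{6^{2}}{7}\right) + 10\right)^{2} = \left(\left(5 + \frac{1}{7} \cdot 36\right) + 10\right)^{2} = \left(\left(5 + \frac{36}{7}\right) + 10\right)^{2} = \left(\frac{71}{7} + 10\right)^{2} = \left(\frac{141}{7}\right)^{2} = \frac{19881}{49}$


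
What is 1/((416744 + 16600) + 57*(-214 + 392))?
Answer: 1/443490 ≈ 2.2548e-6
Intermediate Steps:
1/((416744 + 16600) + 57*(-214 + 392)) = 1/(433344 + 57*178) = 1/(433344 + 10146) = 1/443490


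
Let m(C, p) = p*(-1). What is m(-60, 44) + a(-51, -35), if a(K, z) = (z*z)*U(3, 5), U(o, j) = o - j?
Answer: -2494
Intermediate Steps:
m(C, p) = -p
a(K, z) = -2*z**2 (a(K, z) = (z*z)*(3 - 1*5) = z**2*(3 - 5) = z**2*(-2) = -2*z**2)
m(-60, 44) + a(-51, -35) = -1*44 - 2*(-35)**2 = -44 - 2*1225 = -44 - 2450 = -2494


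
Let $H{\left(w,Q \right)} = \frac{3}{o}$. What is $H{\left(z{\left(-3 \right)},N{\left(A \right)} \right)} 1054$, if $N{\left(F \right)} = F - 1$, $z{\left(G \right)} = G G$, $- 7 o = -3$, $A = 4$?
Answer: $7378$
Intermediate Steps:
$o = \frac{3}{7}$ ($o = \left(- \frac{1}{7}\right) \left(-3\right) = \frac{3}{7} \approx 0.42857$)
$z{\left(G \right)} = G^{2}$
$N{\left(F \right)} = -1 + F$
$H{\left(w,Q \right)} = 7$ ($H{\left(w,Q \right)} = \frac{3}{\frac{3}{7}} = 3 \cdot \frac{7}{3} = 7$)
$H{\left(z{\left(-3 \right)},N{\left(A \right)} \right)} 1054 = 7 \cdot 1054 = 7378$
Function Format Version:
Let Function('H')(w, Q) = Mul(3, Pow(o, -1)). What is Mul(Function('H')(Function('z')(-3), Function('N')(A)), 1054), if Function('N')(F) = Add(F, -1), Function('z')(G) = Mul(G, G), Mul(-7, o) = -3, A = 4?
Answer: 7378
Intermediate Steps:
o = Rational(3, 7) (o = Mul(Rational(-1, 7), -3) = Rational(3, 7) ≈ 0.42857)
Function('z')(G) = Pow(G, 2)
Function('N')(F) = Add(-1, F)
Function('H')(w, Q) = 7 (Function('H')(w, Q) = Mul(3, Pow(Rational(3, 7), -1)) = Mul(3, Rational(7, 3)) = 7)
Mul(Function('H')(Function('z')(-3), Function('N')(A)), 1054) = Mul(7, 1054) = 7378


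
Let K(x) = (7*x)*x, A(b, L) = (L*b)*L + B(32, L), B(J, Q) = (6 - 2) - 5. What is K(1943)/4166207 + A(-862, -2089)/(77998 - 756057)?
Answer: 15689939358709758/2824934152213 ≈ 5554.1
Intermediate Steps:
B(J, Q) = -1 (B(J, Q) = 4 - 5 = -1)
A(b, L) = -1 + b*L**2 (A(b, L) = (L*b)*L - 1 = b*L**2 - 1 = -1 + b*L**2)
K(x) = 7*x**2
K(1943)/4166207 + A(-862, -2089)/(77998 - 756057) = (7*1943**2)/4166207 + (-1 - 862*(-2089)**2)/(77998 - 756057) = (7*3775249)*(1/4166207) + (-1 - 862*4363921)/(-678059) = 26426743*(1/4166207) + (-1 - 3761699902)*(-1/678059) = 26426743/4166207 - 3761699903*(-1/678059) = 26426743/4166207 + 3761699903/678059 = 15689939358709758/2824934152213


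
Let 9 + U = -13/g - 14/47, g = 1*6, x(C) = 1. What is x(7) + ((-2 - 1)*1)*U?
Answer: 3327/94 ≈ 35.394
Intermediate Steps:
g = 6
U = -3233/282 (U = -9 + (-13/6 - 14/47) = -9 - 695/282 = -3233/282 ≈ -11.465)
x(7) + ((-2 - 1)*1)*U = 1 + ((-2 - 1)*1)*(-3233/282) = 1 - 3*1*(-3233/282) = 1 - 3*(-3233/282) = 1 + 3233/94 = 3327/94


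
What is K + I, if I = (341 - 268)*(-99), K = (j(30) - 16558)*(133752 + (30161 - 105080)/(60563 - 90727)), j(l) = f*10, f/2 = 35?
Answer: -31990216486077/15082 ≈ -2.1211e+9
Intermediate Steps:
f = 70 (f = 2*35 = 70)
j(l) = 700 (j(l) = 70*10 = 700)
K = -31990107488463/15082 (K = (700 - 16558)*(133752 + (30161 - 105080)/(60563 - 90727)) = -15858*(133752 - 74919/(-30164)) = -15858*(133752 - 74919*(-1/30164)) = -15858*(133752 + 74919/30164) = -15858*4034570247/30164 = -31990107488463/15082 ≈ -2.1211e+9)
I = -7227 (I = 73*(-99) = -7227)
K + I = -31990107488463/15082 - 7227 = -31990216486077/15082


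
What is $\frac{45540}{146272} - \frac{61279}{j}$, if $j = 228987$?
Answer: $\frac{366166523}{8373596616} \approx 0.043729$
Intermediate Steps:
$\frac{45540}{146272} - \frac{61279}{j} = \frac{45540}{146272} - \frac{61279}{228987} = 45540 \cdot \frac{1}{146272} - \frac{61279}{228987} = \frac{11385}{36568} - \frac{61279}{228987} = \frac{366166523}{8373596616}$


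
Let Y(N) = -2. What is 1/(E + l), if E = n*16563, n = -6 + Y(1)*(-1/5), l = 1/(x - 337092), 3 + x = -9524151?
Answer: -49306230/4573290889949 ≈ -1.0781e-5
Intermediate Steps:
x = -9524154 (x = -3 - 9524151 = -9524154)
l = -1/9861246 (l = 1/(-9524154 - 337092) = 1/(-9861246) = -1/9861246 ≈ -1.0141e-7)
n = -28/5 (n = -6 - (-2)/5 = -6 - 2*(-⅕) = -6 + ⅖ = -28/5 ≈ -5.6000)
E = -463764/5 (E = -28/5*16563 = -463764/5 ≈ -92753.)
1/(E + l) = 1/(-463764/5 - 1/9861246) = 1/(-4573290889949/49306230) = -49306230/4573290889949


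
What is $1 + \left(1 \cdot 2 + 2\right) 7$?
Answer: $29$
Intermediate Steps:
$1 + \left(1 \cdot 2 + 2\right) 7 = 1 + \left(2 + 2\right) 7 = 1 + 4 \cdot 7 = 1 + 28 = 29$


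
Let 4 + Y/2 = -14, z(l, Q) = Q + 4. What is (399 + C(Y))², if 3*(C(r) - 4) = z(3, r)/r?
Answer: 118570321/729 ≈ 1.6265e+5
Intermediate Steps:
z(l, Q) = 4 + Q
Y = -36 (Y = -8 + 2*(-14) = -8 - 28 = -36)
C(r) = 4 + (4 + r)/(3*r) (C(r) = 4 + ((4 + r)/r)/3 = 4 + (4 + r)/(3*r))
(399 + C(Y))² = (399 + (⅓)*(4 + 13*(-36))/(-36))² = (399 + (⅓)*(-1/36)*(4 - 468))² = (399 + (⅓)*(-1/36)*(-464))² = (399 + 116/27)² = (10889/27)² = 118570321/729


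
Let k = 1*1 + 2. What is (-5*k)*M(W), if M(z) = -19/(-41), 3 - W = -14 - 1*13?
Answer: -285/41 ≈ -6.9512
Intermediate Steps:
W = 30 (W = 3 - (-14 - 1*13) = 3 - (-14 - 13) = 3 - 1*(-27) = 3 + 27 = 30)
M(z) = 19/41 (M(z) = -19*(-1/41) = 19/41)
k = 3 (k = 1 + 2 = 3)
(-5*k)*M(W) = -5*3*(19/41) = -15*19/41 = -285/41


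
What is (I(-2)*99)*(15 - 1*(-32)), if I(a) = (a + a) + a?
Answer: -27918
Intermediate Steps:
I(a) = 3*a (I(a) = 2*a + a = 3*a)
(I(-2)*99)*(15 - 1*(-32)) = ((3*(-2))*99)*(15 - 1*(-32)) = (-6*99)*(15 + 32) = -594*47 = -27918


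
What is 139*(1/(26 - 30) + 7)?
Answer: 3753/4 ≈ 938.25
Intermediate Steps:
139*(1/(26 - 30) + 7) = 139*(1/(-4) + 7) = 139*(-¼ + 7) = 139*(27/4) = 3753/4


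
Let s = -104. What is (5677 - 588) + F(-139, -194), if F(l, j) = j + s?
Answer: 4791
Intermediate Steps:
F(l, j) = -104 + j (F(l, j) = j - 104 = -104 + j)
(5677 - 588) + F(-139, -194) = (5677 - 588) + (-104 - 194) = 5089 - 298 = 4791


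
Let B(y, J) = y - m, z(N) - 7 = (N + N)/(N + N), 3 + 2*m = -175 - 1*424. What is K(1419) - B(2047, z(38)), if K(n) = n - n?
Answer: -2348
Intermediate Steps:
m = -301 (m = -3/2 + (-175 - 1*424)/2 = -3/2 + (-175 - 424)/2 = -3/2 + (1/2)*(-599) = -3/2 - 599/2 = -301)
K(n) = 0
z(N) = 8 (z(N) = 7 + (N + N)/(N + N) = 7 + (2*N)/((2*N)) = 7 + (2*N)*(1/(2*N)) = 7 + 1 = 8)
B(y, J) = 301 + y (B(y, J) = y - 1*(-301) = y + 301 = 301 + y)
K(1419) - B(2047, z(38)) = 0 - (301 + 2047) = 0 - 1*2348 = 0 - 2348 = -2348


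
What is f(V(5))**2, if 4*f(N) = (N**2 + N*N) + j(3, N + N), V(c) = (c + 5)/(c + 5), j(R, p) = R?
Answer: 25/16 ≈ 1.5625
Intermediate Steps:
V(c) = 1 (V(c) = (5 + c)/(5 + c) = 1)
f(N) = 3/4 + N**2/2 (f(N) = ((N**2 + N*N) + 3)/4 = ((N**2 + N**2) + 3)/4 = (2*N**2 + 3)/4 = (3 + 2*N**2)/4 = 3/4 + N**2/2)
f(V(5))**2 = (3/4 + (1/2)*1**2)**2 = (3/4 + (1/2)*1)**2 = (3/4 + 1/2)**2 = (5/4)**2 = 25/16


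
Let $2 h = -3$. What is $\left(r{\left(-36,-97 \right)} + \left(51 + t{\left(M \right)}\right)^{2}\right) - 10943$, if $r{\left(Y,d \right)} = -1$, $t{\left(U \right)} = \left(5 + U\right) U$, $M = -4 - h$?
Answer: $- \frac{143063}{16} \approx -8941.4$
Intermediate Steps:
$h = - \frac{3}{2}$ ($h = \frac{1}{2} \left(-3\right) = - \frac{3}{2} \approx -1.5$)
$M = - \frac{5}{2}$ ($M = -4 - - \frac{3}{2} = -4 + \frac{3}{2} = - \frac{5}{2} \approx -2.5$)
$t{\left(U \right)} = U \left(5 + U\right)$
$\left(r{\left(-36,-97 \right)} + \left(51 + t{\left(M \right)}\right)^{2}\right) - 10943 = \left(-1 + \left(51 - \frac{5 \left(5 - \frac{5}{2}\right)}{2}\right)^{2}\right) - 10943 = \left(-1 + \left(51 - \frac{25}{4}\right)^{2}\right) - 10943 = \left(-1 + \left(\frac{179}{4}\right)^{2}\right) - 10943 = \left(-1 + \frac{32041}{16}\right) - 10943 = \frac{32025}{16} - 10943 = - \frac{143063}{16}$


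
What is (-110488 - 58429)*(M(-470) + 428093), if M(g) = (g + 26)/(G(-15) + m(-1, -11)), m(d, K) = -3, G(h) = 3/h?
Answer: -289342490059/4 ≈ -7.2336e+10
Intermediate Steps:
M(g) = -65/8 - 5*g/16 (M(g) = (g + 26)/(3/(-15) - 3) = (26 + g)/(3*(-1/15) - 3) = (26 + g)/(-⅕ - 3) = (26 + g)/(-16/5) = (26 + g)*(-5/16) = -65/8 - 5*g/16)
(-110488 - 58429)*(M(-470) + 428093) = (-110488 - 58429)*((-65/8 - 5/16*(-470)) + 428093) = -168917*((-65/8 + 1175/8) + 428093) = -168917*(555/4 + 428093) = -168917*1712927/4 = -289342490059/4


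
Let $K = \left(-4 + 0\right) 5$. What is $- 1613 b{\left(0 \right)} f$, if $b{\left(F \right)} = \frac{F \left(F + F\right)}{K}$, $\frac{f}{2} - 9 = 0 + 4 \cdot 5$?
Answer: $0$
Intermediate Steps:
$K = -20$ ($K = \left(-4\right) 5 = -20$)
$f = 58$ ($f = 18 + 2 \left(0 + 4 \cdot 5\right) = 18 + 2 \left(0 + 20\right) = 18 + 2 \cdot 20 = 18 + 40 = 58$)
$b{\left(F \right)} = - \frac{F^{2}}{10}$ ($b{\left(F \right)} = \frac{F \left(F + F\right)}{-20} = F 2 F \left(- \frac{1}{20}\right) = 2 F^{2} \left(- \frac{1}{20}\right) = - \frac{F^{2}}{10}$)
$- 1613 b{\left(0 \right)} f = - 1613 - \frac{0^{2}}{10} \cdot 58 = - 1613 \left(- \frac{1}{10}\right) 0 \cdot 58 = - 1613 \cdot 0 \cdot 58 = \left(-1613\right) 0 = 0$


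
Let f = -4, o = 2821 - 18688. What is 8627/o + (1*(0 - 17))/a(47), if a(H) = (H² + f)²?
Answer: -4660551046/8571750075 ≈ -0.54371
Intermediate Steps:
o = -15867
a(H) = (-4 + H²)² (a(H) = (H² - 4)² = (-4 + H²)²)
8627/o + (1*(0 - 17))/a(47) = 8627/(-15867) + (1*(0 - 17))/((-4 + 47²)²) = 8627*(-1/15867) + (1*(-17))/((-4 + 2209)²) = -8627/15867 - 17/(2205²) = -8627/15867 - 17/4862025 = -4660551046/8571750075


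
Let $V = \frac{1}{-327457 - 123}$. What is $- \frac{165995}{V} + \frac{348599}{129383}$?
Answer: $\frac{7035413085172899}{129383} \approx 5.4377 \cdot 10^{10}$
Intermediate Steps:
$V = - \frac{1}{327580}$ ($V = \frac{1}{-327580} = - \frac{1}{327580} \approx -3.0527 \cdot 10^{-6}$)
$- \frac{165995}{V} + \frac{348599}{129383} = - \frac{165995}{- \frac{1}{327580}} + \frac{348599}{129383} = \left(-165995\right) \left(-327580\right) + 348599 \cdot \frac{1}{129383} = 54376642100 + \frac{348599}{129383} = \frac{7035413085172899}{129383}$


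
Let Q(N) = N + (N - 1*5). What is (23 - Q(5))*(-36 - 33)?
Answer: -1242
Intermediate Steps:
Q(N) = -5 + 2*N (Q(N) = N + (N - 5) = N + (-5 + N) = -5 + 2*N)
(23 - Q(5))*(-36 - 33) = (23 - (-5 + 2*5))*(-36 - 33) = (23 - (-5 + 10))*(-69) = (23 - 1*5)*(-69) = (23 - 5)*(-69) = 18*(-69) = -1242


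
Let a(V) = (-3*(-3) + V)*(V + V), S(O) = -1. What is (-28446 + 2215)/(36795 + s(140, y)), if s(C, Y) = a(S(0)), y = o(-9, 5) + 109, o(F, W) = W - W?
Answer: -26231/36779 ≈ -0.71321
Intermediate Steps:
o(F, W) = 0
y = 109 (y = 0 + 109 = 109)
a(V) = 2*V*(9 + V) (a(V) = (9 + V)*(2*V) = 2*V*(9 + V))
s(C, Y) = -16 (s(C, Y) = 2*(-1)*(9 - 1) = 2*(-1)*8 = -16)
(-28446 + 2215)/(36795 + s(140, y)) = (-28446 + 2215)/(36795 - 16) = -26231/36779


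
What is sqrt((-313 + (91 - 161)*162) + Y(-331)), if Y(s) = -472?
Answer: 5*I*sqrt(485) ≈ 110.11*I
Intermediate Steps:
sqrt((-313 + (91 - 161)*162) + Y(-331)) = sqrt((-313 + (91 - 161)*162) - 472) = sqrt((-313 - 70*162) - 472) = sqrt((-313 - 11340) - 472) = sqrt(-11653 - 472) = sqrt(-12125) = 5*I*sqrt(485)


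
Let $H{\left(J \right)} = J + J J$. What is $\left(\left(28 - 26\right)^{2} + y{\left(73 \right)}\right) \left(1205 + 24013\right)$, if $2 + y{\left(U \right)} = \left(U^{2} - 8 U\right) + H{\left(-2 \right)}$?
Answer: $119760282$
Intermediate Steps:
$H{\left(J \right)} = J + J^{2}$
$y{\left(U \right)} = U^{2} - 8 U$ ($y{\left(U \right)} = -2 - \left(- U^{2} + 2 \left(1 - 2\right) + 8 U\right) = -2 - \left(-2 - U^{2} + 8 U\right) = -2 + \left(\left(U^{2} - 8 U\right) + 2\right) = -2 + \left(2 + U^{2} - 8 U\right) = U^{2} - 8 U$)
$\left(\left(28 - 26\right)^{2} + y{\left(73 \right)}\right) \left(1205 + 24013\right) = \left(\left(28 - 26\right)^{2} + 73 \left(-8 + 73\right)\right) \left(1205 + 24013\right) = \left(2^{2} + 73 \cdot 65\right) 25218 = \left(4 + 4745\right) 25218 = 4749 \cdot 25218 = 119760282$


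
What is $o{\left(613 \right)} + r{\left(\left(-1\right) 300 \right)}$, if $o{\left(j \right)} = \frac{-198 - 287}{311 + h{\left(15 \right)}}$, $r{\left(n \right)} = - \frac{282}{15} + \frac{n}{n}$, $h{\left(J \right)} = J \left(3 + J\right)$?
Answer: $- \frac{54134}{2905} \approx -18.635$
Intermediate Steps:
$r{\left(n \right)} = - \frac{89}{5}$ ($r{\left(n \right)} = \left(-282\right) \frac{1}{15} + 1 = - \frac{94}{5} + 1 = - \frac{89}{5}$)
$o{\left(j \right)} = - \frac{485}{581}$ ($o{\left(j \right)} = \frac{-198 - 287}{311 + 15 \left(3 + 15\right)} = - \frac{485}{311 + 15 \cdot 18} = - \frac{485}{311 + 270} = - \frac{485}{581}$)
$o{\left(613 \right)} + r{\left(\left(-1\right) 300 \right)} = - \frac{485}{581} - \frac{89}{5} = - \frac{54134}{2905}$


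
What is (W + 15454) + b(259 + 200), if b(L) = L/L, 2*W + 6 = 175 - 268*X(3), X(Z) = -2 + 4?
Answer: 30543/2 ≈ 15272.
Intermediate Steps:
X(Z) = 2
W = -367/2 (W = -3 + (175 - 268*2)/2 = -3 + (175 - 536)/2 = -3 + (1/2)*(-361) = -3 - 361/2 = -367/2 ≈ -183.50)
b(L) = 1
(W + 15454) + b(259 + 200) = (-367/2 + 15454) + 1 = 30541/2 + 1 = 30543/2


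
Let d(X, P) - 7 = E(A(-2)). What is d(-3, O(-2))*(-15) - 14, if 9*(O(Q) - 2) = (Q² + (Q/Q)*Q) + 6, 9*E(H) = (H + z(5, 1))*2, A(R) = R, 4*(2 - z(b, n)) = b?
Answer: -689/6 ≈ -114.83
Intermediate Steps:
z(b, n) = 2 - b/4
E(H) = ⅙ + 2*H/9 (E(H) = ((H + (2 - ¼*5))*2)/9 = ((H + (2 - 5/4))*2)/9 = ((H + ¾)*2)/9 = ((¾ + H)*2)/9 = (3/2 + 2*H)/9 = ⅙ + 2*H/9)
O(Q) = 8/3 + Q/9 + Q²/9 (O(Q) = 2 + ((Q² + (Q/Q)*Q) + 6)/9 = 2 + ((Q² + 1*Q) + 6)/9 = 2 + ((Q² + Q) + 6)/9 = 2 + ((Q + Q²) + 6)/9 = 2 + (6 + Q + Q²)/9 = 2 + (⅔ + Q/9 + Q²/9) = 8/3 + Q/9 + Q²/9)
d(X, P) = 121/18 (d(X, P) = 7 + (⅙ + (2/9)*(-2)) = 7 + (⅙ - 4/9) = 7 - 5/18 = 121/18)
d(-3, O(-2))*(-15) - 14 = (121/18)*(-15) - 14 = -605/6 - 14 = -689/6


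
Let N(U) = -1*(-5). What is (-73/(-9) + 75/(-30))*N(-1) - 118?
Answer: -1619/18 ≈ -89.944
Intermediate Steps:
N(U) = 5
(-73/(-9) + 75/(-30))*N(-1) - 118 = (-73/(-9) + 75/(-30))*5 - 118 = (-73*(-⅑) + 75*(-1/30))*5 - 118 = (73/9 - 5/2)*5 - 118 = (101/18)*5 - 118 = 505/18 - 118 = -1619/18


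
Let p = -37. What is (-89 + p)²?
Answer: 15876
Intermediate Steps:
(-89 + p)² = (-89 - 37)² = (-126)² = 15876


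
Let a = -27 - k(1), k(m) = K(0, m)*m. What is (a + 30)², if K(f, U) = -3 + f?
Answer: 36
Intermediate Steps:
k(m) = -3*m (k(m) = (-3 + 0)*m = -3*m)
a = -24 (a = -27 - (-3) = -27 - 1*(-3) = -27 + 3 = -24)
(a + 30)² = (-24 + 30)² = 6² = 36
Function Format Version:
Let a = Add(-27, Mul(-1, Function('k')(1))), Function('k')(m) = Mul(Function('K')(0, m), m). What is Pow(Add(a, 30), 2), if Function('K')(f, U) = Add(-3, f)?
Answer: 36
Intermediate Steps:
Function('k')(m) = Mul(-3, m) (Function('k')(m) = Mul(Add(-3, 0), m) = Mul(-3, m))
a = -24 (a = Add(-27, Mul(-1, Mul(-3, 1))) = Add(-27, Mul(-1, -3)) = Add(-27, 3) = -24)
Pow(Add(a, 30), 2) = Pow(Add(-24, 30), 2) = Pow(6, 2) = 36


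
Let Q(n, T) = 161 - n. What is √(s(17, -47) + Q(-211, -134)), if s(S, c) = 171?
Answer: √543 ≈ 23.302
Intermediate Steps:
√(s(17, -47) + Q(-211, -134)) = √(171 + (161 - 1*(-211))) = √(171 + (161 + 211)) = √(171 + 372) = √543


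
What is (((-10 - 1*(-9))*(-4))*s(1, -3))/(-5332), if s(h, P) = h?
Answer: -1/1333 ≈ -0.00075019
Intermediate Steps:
(((-10 - 1*(-9))*(-4))*s(1, -3))/(-5332) = (((-10 - 1*(-9))*(-4))*1)/(-5332) = (((-10 + 9)*(-4))*1)*(-1/5332) = (-1*(-4)*1)*(-1/5332) = (4*1)*(-1/5332) = 4*(-1/5332) = -1/1333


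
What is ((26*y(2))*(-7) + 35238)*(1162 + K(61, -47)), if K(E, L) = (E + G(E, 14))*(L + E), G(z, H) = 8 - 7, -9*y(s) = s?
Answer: 644537180/9 ≈ 7.1615e+7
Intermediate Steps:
y(s) = -s/9
G(z, H) = 1
K(E, L) = (1 + E)*(E + L) (K(E, L) = (E + 1)*(L + E) = (1 + E)*(E + L))
((26*y(2))*(-7) + 35238)*(1162 + K(61, -47)) = ((26*(-⅑*2))*(-7) + 35238)*(1162 + (61 - 47 + 61² + 61*(-47))) = ((26*(-2/9))*(-7) + 35238)*(1162 + (61 - 47 + 3721 - 2867)) = (-52/9*(-7) + 35238)*(1162 + 868) = (364/9 + 35238)*2030 = (317506/9)*2030 = 644537180/9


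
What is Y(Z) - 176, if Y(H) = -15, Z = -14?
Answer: -191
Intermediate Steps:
Y(Z) - 176 = -15 - 176 = -191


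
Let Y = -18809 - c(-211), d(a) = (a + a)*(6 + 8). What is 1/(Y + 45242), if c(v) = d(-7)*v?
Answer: -1/14923 ≈ -6.7011e-5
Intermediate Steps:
d(a) = 28*a (d(a) = (2*a)*14 = 28*a)
c(v) = -196*v (c(v) = (28*(-7))*v = -196*v)
Y = -60165 (Y = -18809 - (-196)*(-211) = -18809 - 1*41356 = -18809 - 41356 = -60165)
1/(Y + 45242) = 1/(-60165 + 45242) = 1/(-14923) = -1/14923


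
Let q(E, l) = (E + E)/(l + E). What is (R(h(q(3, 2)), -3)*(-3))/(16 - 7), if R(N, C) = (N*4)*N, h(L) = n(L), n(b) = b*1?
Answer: -48/25 ≈ -1.9200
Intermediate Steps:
n(b) = b
q(E, l) = 2*E/(E + l) (q(E, l) = (2*E)/(E + l) = 2*E/(E + l))
h(L) = L
R(N, C) = 4*N² (R(N, C) = (4*N)*N = 4*N²)
(R(h(q(3, 2)), -3)*(-3))/(16 - 7) = ((4*(2*3/(3 + 2))²)*(-3))/(16 - 7) = ((4*(2*3/5)²)*(-3))/9 = ((4*(2*3*(⅕))²)*(-3))*(⅑) = ((4*(6/5)²)*(-3))*(⅑) = ((4*(36/25))*(-3))*(⅑) = ((144/25)*(-3))*(⅑) = -432/25*⅑ = -48/25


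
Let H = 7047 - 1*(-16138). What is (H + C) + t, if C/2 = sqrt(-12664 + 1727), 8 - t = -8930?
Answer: 32123 + 2*I*sqrt(10937) ≈ 32123.0 + 209.16*I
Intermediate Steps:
t = 8938 (t = 8 - 1*(-8930) = 8 + 8930 = 8938)
C = 2*I*sqrt(10937) (C = 2*sqrt(-12664 + 1727) = 2*sqrt(-10937) = 2*(I*sqrt(10937)) = 2*I*sqrt(10937) ≈ 209.16*I)
H = 23185 (H = 7047 + 16138 = 23185)
(H + C) + t = (23185 + 2*I*sqrt(10937)) + 8938 = 32123 + 2*I*sqrt(10937)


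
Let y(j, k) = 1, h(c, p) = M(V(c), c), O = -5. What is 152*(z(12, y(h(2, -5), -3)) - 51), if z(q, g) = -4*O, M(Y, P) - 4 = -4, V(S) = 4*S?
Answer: -4712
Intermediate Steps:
M(Y, P) = 0 (M(Y, P) = 4 - 4 = 0)
h(c, p) = 0
z(q, g) = 20 (z(q, g) = -4*(-5) = 20)
152*(z(12, y(h(2, -5), -3)) - 51) = 152*(20 - 51) = 152*(-31) = -4712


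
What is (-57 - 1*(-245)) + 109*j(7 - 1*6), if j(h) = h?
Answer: 297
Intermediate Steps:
(-57 - 1*(-245)) + 109*j(7 - 1*6) = (-57 - 1*(-245)) + 109*(7 - 1*6) = (-57 + 245) + 109*(7 - 6) = 188 + 109*1 = 188 + 109 = 297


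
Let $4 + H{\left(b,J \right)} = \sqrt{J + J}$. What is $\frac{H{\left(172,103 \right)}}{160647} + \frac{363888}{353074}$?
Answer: $\frac{29228051620}{28360139439} + \frac{\sqrt{206}}{160647} \approx 1.0307$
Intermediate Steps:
$H{\left(b,J \right)} = -4 + \sqrt{2} \sqrt{J}$ ($H{\left(b,J \right)} = -4 + \sqrt{J + J} = -4 + \sqrt{2 J} = -4 + \sqrt{2} \sqrt{J}$)
$\frac{H{\left(172,103 \right)}}{160647} + \frac{363888}{353074} = \frac{-4 + \sqrt{2} \sqrt{103}}{160647} + \frac{363888}{353074} = \left(-4 + \sqrt{206}\right) \frac{1}{160647} + 363888 \cdot \frac{1}{353074} = \left(- \frac{4}{160647} + \frac{\sqrt{206}}{160647}\right) + \frac{181944}{176537} = \frac{29228051620}{28360139439} + \frac{\sqrt{206}}{160647}$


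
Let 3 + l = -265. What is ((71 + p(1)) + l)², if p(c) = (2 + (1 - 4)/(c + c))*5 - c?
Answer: 152881/4 ≈ 38220.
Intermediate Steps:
l = -268 (l = -3 - 265 = -268)
p(c) = 10 - c - 15/(2*c) (p(c) = (2 - 3*1/(2*c))*5 - c = (2 - 3/(2*c))*5 - c = (10 - 15/(2*c)) - c = 10 - c - 15/(2*c))
((71 + p(1)) + l)² = ((71 + (10 - 1*1 - 15/2/1)) - 268)² = ((71 + (10 - 1 - 15/2*1)) - 268)² = ((71 + (10 - 1 - 15/2)) - 268)² = ((71 + 3/2) - 268)² = (145/2 - 268)² = (-391/2)² = 152881/4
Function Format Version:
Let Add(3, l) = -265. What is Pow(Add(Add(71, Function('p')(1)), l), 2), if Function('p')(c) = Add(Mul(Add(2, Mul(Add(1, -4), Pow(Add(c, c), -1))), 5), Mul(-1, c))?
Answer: Rational(152881, 4) ≈ 38220.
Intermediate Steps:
l = -268 (l = Add(-3, -265) = -268)
Function('p')(c) = Add(10, Mul(-1, c), Mul(Rational(-15, 2), Pow(c, -1))) (Function('p')(c) = Add(Mul(Add(2, Mul(-3, Pow(Mul(2, c), -1))), 5), Mul(-1, c)) = Add(Mul(Add(2, Mul(-3, Mul(Rational(1, 2), Pow(c, -1)))), 5), Mul(-1, c)) = Add(Mul(Add(2, Mul(Rational(-3, 2), Pow(c, -1))), 5), Mul(-1, c)) = Add(Add(10, Mul(Rational(-15, 2), Pow(c, -1))), Mul(-1, c)) = Add(10, Mul(-1, c), Mul(Rational(-15, 2), Pow(c, -1))))
Pow(Add(Add(71, Function('p')(1)), l), 2) = Pow(Add(Add(71, Add(10, Mul(-1, 1), Mul(Rational(-15, 2), Pow(1, -1)))), -268), 2) = Pow(Add(Add(71, Add(10, -1, Mul(Rational(-15, 2), 1))), -268), 2) = Pow(Add(Add(71, Add(10, -1, Rational(-15, 2))), -268), 2) = Pow(Add(Add(71, Rational(3, 2)), -268), 2) = Pow(Add(Rational(145, 2), -268), 2) = Pow(Rational(-391, 2), 2) = Rational(152881, 4)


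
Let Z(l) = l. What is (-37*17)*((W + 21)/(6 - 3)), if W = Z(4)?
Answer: -15725/3 ≈ -5241.7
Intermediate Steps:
W = 4
(-37*17)*((W + 21)/(6 - 3)) = (-37*17)*((4 + 21)/(6 - 3)) = -15725/3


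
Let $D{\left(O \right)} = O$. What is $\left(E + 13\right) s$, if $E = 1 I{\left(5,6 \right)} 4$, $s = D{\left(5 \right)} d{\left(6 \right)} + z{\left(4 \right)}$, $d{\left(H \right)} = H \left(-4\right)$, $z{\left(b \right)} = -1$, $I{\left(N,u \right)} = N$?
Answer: $-3993$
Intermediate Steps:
$d{\left(H \right)} = - 4 H$
$s = -121$ ($s = 5 \left(\left(-4\right) 6\right) - 1 = 5 \left(-24\right) - 1 = -120 - 1 = -121$)
$E = 20$ ($E = 1 \cdot 5 \cdot 4 = 5 \cdot 4 = 20$)
$\left(E + 13\right) s = \left(20 + 13\right) \left(-121\right) = 33 \left(-121\right) = -3993$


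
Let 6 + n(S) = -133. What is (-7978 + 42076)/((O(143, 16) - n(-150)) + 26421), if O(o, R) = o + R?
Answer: 34098/26719 ≈ 1.2762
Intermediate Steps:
O(o, R) = R + o
n(S) = -139 (n(S) = -6 - 133 = -139)
(-7978 + 42076)/((O(143, 16) - n(-150)) + 26421) = (-7978 + 42076)/(((16 + 143) - 1*(-139)) + 26421) = 34098/((159 + 139) + 26421) = 34098/(298 + 26421) = 34098/26719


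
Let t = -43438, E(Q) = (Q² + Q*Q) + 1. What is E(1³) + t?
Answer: -43435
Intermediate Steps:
E(Q) = 1 + 2*Q² (E(Q) = (Q² + Q²) + 1 = 2*Q² + 1 = 1 + 2*Q²)
E(1³) + t = (1 + 2*(1³)²) - 43438 = (1 + 2*1²) - 43438 = (1 + 2*1) - 43438 = (1 + 2) - 43438 = 3 - 43438 = -43435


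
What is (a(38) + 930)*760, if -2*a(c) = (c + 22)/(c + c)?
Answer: 706500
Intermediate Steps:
a(c) = -(22 + c)/(4*c) (a(c) = -(c + 22)/(2*(c + c)) = -(22 + c)/(2*(2*c)) = -(22 + c)*1/(2*c)/2 = -(22 + c)/(4*c))
(a(38) + 930)*760 = ((¼)*(-22 - 1*38)/38 + 930)*760 = ((¼)*(1/38)*(-22 - 38) + 930)*760 = ((¼)*(1/38)*(-60) + 930)*760 = (-15/38 + 930)*760 = (35325/38)*760 = 706500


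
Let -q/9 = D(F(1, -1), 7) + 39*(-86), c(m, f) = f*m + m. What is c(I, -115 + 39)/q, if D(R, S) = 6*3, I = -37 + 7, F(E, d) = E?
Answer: 125/1668 ≈ 0.074940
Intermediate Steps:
I = -30
c(m, f) = m + f*m
D(R, S) = 18
q = 30024 (q = -9*(18 + 39*(-86)) = -9*(18 - 3354) = -9*(-3336) = 30024)
c(I, -115 + 39)/q = -30*(1 + (-115 + 39))/30024 = -30*(1 - 76)*(1/30024) = -30*(-75)*(1/30024) = 2250*(1/30024) = 125/1668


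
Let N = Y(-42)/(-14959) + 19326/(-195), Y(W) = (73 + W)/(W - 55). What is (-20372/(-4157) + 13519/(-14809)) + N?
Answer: -552287039366336788/5806218974809435 ≈ -95.120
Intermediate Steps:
Y(W) = (73 + W)/(-55 + W)
N = -9347488151/94316495 (N = ((73 - 42)/(-55 - 42))/(-14959) + 19326/(-195) = (31/(-97))*(-1/14959) + 19326*(-1/195) = -1/97*31*(-1/14959) - 6442/65 = -31/97*(-1/14959) - 6442/65 = 31/1451023 - 6442/65 = -9347488151/94316495 ≈ -99.108)
(-20372/(-4157) + 13519/(-14809)) + N = (-20372/(-4157) + 13519/(-14809)) - 9347488151/94316495 = (-20372*(-1/4157) + 13519*(-1/14809)) - 9347488151/94316495 = (20372/4157 - 13519/14809) - 9347488151/94316495 = 245490465/61561013 - 9347488151/94316495 = -552287039366336788/5806218974809435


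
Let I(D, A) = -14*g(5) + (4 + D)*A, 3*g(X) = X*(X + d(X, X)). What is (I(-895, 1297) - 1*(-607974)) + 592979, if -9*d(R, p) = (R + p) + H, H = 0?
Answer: 1221352/27 ≈ 45235.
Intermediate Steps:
d(R, p) = -R/9 - p/9 (d(R, p) = -((R + p) + 0)/9 = -(R + p)/9 = -R/9 - p/9)
g(X) = 7*X²/27 (g(X) = (X*(X + (-X/9 - X/9)))/3 = (X*(X - 2*X/9))/3 = (X*(7*X/9))/3 = (7*X²/9)/3 = 7*X²/27)
I(D, A) = -2450/27 + A*(4 + D) (I(D, A) = -98*5²/27 + (4 + D)*A = -98*25/27 + A*(4 + D) = -14*175/27 + A*(4 + D) = -2450/27 + A*(4 + D))
(I(-895, 1297) - 1*(-607974)) + 592979 = ((-2450/27 + 4*1297 + 1297*(-895)) - 1*(-607974)) + 592979 = ((-2450/27 + 5188 - 1160815) + 607974) + 592979 = (-31204379/27 + 607974) + 592979 = -14789081/27 + 592979 = 1221352/27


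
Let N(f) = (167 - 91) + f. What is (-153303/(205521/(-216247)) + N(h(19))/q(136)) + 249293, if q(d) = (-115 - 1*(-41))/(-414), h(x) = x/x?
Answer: 1041855812499/2534759 ≈ 4.1103e+5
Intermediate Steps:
h(x) = 1
q(d) = 37/207 (q(d) = (-115 + 41)*(-1/414) = -74*(-1/414) = 37/207)
N(f) = 76 + f
(-153303/(205521/(-216247)) + N(h(19))/q(136)) + 249293 = (-153303/(205521/(-216247)) + (76 + 1)/(37/207)) + 249293 = (-153303/(205521*(-1/216247)) + 77*(207/37)) + 249293 = (-153303/(-205521/216247) + 15939/37) + 249293 = (-153303*(-216247/205521) + 15939/37) + 249293 = (11050437947/68507 + 15939/37) + 249293 = 409958137112/2534759 + 249293 = 1041855812499/2534759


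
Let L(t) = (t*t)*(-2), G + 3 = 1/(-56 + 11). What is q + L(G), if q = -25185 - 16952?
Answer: -85364417/2025 ≈ -42155.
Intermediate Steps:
G = -136/45 (G = -3 + 1/(-56 + 11) = -3 + 1/(-45) = -3 - 1/45 = -136/45 ≈ -3.0222)
L(t) = -2*t**2 (L(t) = t**2*(-2) = -2*t**2)
q = -42137
q + L(G) = -42137 - 2*(-136/45)**2 = -42137 - 2*18496/2025 = -42137 - 36992/2025 = -85364417/2025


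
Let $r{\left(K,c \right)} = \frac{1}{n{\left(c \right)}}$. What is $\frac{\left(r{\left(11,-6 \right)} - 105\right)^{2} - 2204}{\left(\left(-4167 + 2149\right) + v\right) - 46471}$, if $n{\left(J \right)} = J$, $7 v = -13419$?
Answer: $- \frac{318817}{1814616} \approx -0.17569$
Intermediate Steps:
$v = -1917$ ($v = \frac{1}{7} \left(-13419\right) = -1917$)
$r{\left(K,c \right)} = \frac{1}{c}$
$\frac{\left(r{\left(11,-6 \right)} - 105\right)^{2} - 2204}{\left(\left(-4167 + 2149\right) + v\right) - 46471} = \frac{\left(\frac{1}{-6} - 105\right)^{2} - 2204}{\left(\left(-4167 + 2149\right) - 1917\right) - 46471} = \frac{\left(- \frac{1}{6} - 105\right)^{2} - 2204}{\left(-2018 - 1917\right) - 46471} = \frac{\left(- \frac{631}{6}\right)^{2} - 2204}{-3935 - 46471} = \frac{\frac{398161}{36} - 2204}{-50406} = \frac{318817}{36} \left(- \frac{1}{50406}\right) = - \frac{318817}{1814616}$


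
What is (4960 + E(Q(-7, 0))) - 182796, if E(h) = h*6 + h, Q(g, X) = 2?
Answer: -177822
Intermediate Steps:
E(h) = 7*h (E(h) = 6*h + h = 7*h)
(4960 + E(Q(-7, 0))) - 182796 = (4960 + 7*2) - 182796 = (4960 + 14) - 182796 = 4974 - 182796 = -177822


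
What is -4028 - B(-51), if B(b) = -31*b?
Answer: -5609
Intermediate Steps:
-4028 - B(-51) = -4028 - (-31)*(-51) = -4028 - 1*1581 = -4028 - 1581 = -5609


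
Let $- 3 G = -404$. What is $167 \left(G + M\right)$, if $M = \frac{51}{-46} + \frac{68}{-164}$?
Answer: $\frac{125805275}{5658} \approx 22235.0$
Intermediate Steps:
$G = \frac{404}{3}$ ($G = \left(- \frac{1}{3}\right) \left(-404\right) = \frac{404}{3} \approx 134.67$)
$M = - \frac{2873}{1886}$ ($M = 51 \left(- \frac{1}{46}\right) + 68 \left(- \frac{1}{164}\right) = - \frac{51}{46} - \frac{17}{41} = - \frac{2873}{1886} \approx -1.5233$)
$167 \left(G + M\right) = 167 \left(\frac{404}{3} - \frac{2873}{1886}\right) = 167 \cdot \frac{753325}{5658} = \frac{125805275}{5658}$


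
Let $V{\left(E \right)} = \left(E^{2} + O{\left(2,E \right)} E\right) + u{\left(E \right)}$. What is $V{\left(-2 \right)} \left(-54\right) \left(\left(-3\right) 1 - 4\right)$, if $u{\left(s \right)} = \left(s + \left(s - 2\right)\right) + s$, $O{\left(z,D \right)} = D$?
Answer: $0$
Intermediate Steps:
$u{\left(s \right)} = -2 + 3 s$ ($u{\left(s \right)} = \left(s + \left(-2 + s\right)\right) + s = \left(-2 + 2 s\right) + s = -2 + 3 s$)
$V{\left(E \right)} = -2 + 2 E^{2} + 3 E$ ($V{\left(E \right)} = \left(E^{2} + E E\right) + \left(-2 + 3 E\right) = \left(E^{2} + E^{2}\right) + \left(-2 + 3 E\right) = 2 E^{2} + \left(-2 + 3 E\right) = -2 + 2 E^{2} + 3 E$)
$V{\left(-2 \right)} \left(-54\right) \left(\left(-3\right) 1 - 4\right) = \left(-2 + 2 \left(-2\right)^{2} + 3 \left(-2\right)\right) \left(-54\right) \left(\left(-3\right) 1 - 4\right) = \left(-2 + 2 \cdot 4 - 6\right) \left(-54\right) \left(-3 - 4\right) = \left(-2 + 8 - 6\right) \left(-54\right) \left(-7\right) = 0 \left(-54\right) \left(-7\right) = 0 \left(-7\right) = 0$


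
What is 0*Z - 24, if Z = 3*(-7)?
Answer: -24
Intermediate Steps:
Z = -21
0*Z - 24 = 0*(-21) - 24 = 0 - 24 = -24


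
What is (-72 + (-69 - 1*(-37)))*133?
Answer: -13832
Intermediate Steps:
(-72 + (-69 - 1*(-37)))*133 = (-72 + (-69 + 37))*133 = (-72 - 32)*133 = -104*133 = -13832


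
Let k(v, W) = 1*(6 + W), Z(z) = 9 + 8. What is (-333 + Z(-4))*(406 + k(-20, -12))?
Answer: -126400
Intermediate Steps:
Z(z) = 17
k(v, W) = 6 + W
(-333 + Z(-4))*(406 + k(-20, -12)) = (-333 + 17)*(406 + (6 - 12)) = -316*(406 - 6) = -316*400 = -126400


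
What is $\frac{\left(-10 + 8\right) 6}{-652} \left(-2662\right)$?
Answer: $- \frac{7986}{163} \approx -48.994$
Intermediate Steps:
$\frac{\left(-10 + 8\right) 6}{-652} \left(-2662\right) = \left(-2\right) 6 \left(- \frac{1}{652}\right) \left(-2662\right) = \left(-12\right) \left(- \frac{1}{652}\right) \left(-2662\right) = \frac{3}{163} \left(-2662\right) = - \frac{7986}{163}$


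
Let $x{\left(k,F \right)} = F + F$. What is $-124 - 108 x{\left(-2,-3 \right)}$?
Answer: $524$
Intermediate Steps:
$x{\left(k,F \right)} = 2 F$
$-124 - 108 x{\left(-2,-3 \right)} = -124 - 108 \cdot 2 \left(-3\right) = -124 - -648 = -124 + 648 = 524$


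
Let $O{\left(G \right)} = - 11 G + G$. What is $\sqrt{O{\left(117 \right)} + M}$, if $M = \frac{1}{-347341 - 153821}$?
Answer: $\frac{i \sqrt{293861120286642}}{501162} \approx 34.205 i$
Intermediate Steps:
$M = - \frac{1}{501162}$ ($M = \frac{1}{-501162} = - \frac{1}{501162} \approx -1.9954 \cdot 10^{-6}$)
$O{\left(G \right)} = - 10 G$
$\sqrt{O{\left(117 \right)} + M} = \sqrt{\left(-10\right) 117 - \frac{1}{501162}} = \sqrt{-1170 - \frac{1}{501162}} = \sqrt{- \frac{586359541}{501162}} = \frac{i \sqrt{293861120286642}}{501162}$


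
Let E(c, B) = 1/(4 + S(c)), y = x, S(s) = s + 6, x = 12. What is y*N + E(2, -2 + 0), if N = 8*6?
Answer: 6913/12 ≈ 576.08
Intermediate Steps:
S(s) = 6 + s
N = 48
y = 12
E(c, B) = 1/(10 + c) (E(c, B) = 1/(4 + (6 + c)) = 1/(10 + c))
y*N + E(2, -2 + 0) = 12*48 + 1/(10 + 2) = 576 + 1/12 = 6913/12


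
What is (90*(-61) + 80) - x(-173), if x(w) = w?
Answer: -5237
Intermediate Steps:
(90*(-61) + 80) - x(-173) = (90*(-61) + 80) - 1*(-173) = (-5490 + 80) + 173 = -5410 + 173 = -5237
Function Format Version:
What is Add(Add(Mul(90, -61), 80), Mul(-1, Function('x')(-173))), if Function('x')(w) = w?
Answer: -5237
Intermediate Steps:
Add(Add(Mul(90, -61), 80), Mul(-1, Function('x')(-173))) = Add(Add(Mul(90, -61), 80), Mul(-1, -173)) = Add(Add(-5490, 80), 173) = Add(-5410, 173) = -5237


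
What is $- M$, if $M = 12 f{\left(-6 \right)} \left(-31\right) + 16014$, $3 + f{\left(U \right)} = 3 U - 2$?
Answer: $-24570$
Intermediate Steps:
$f{\left(U \right)} = -5 + 3 U$ ($f{\left(U \right)} = -3 + \left(3 U - 2\right) = -3 + \left(-2 + 3 U\right) = -5 + 3 U$)
$M = 24570$ ($M = 12 \left(-5 + 3 \left(-6\right)\right) \left(-31\right) + 16014 = 12 \left(-5 - 18\right) \left(-31\right) + 16014 = 12 \left(-23\right) \left(-31\right) + 16014 = \left(-276\right) \left(-31\right) + 16014 = 8556 + 16014 = 24570$)
$- M = \left(-1\right) 24570 = -24570$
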